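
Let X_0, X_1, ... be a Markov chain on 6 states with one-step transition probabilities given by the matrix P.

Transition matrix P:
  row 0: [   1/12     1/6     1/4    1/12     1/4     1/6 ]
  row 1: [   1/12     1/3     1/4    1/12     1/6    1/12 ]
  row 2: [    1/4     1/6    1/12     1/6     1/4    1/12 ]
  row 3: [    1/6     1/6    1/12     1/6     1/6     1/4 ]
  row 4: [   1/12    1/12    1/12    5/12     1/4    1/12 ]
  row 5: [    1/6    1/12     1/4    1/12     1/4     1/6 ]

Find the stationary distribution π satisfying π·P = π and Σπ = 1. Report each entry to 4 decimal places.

π = [0.1362, 0.1642, 0.1562, 0.1854, 0.2209, 0.1370]

Balance equations π_j = Σ_i π_i·P[i][j]:
  π_0 = 1/12·π_0 + 1/12·π_1 + 1/4·π_2 + 1/6·π_3 + 1/12·π_4 + 1/6·π_5
  π_1 = 1/6·π_0 + 1/3·π_1 + 1/6·π_2 + 1/6·π_3 + 1/12·π_4 + 1/12·π_5
  π_2 = 1/4·π_0 + 1/4·π_1 + 1/12·π_2 + 1/12·π_3 + 1/12·π_4 + 1/4·π_5
  π_3 = 1/12·π_0 + 1/12·π_1 + 1/6·π_2 + 1/6·π_3 + 5/12·π_4 + 1/12·π_5
  π_4 = 1/4·π_0 + 1/6·π_1 + 1/4·π_2 + 1/6·π_3 + 1/4·π_4 + 1/4·π_5
  normalize: π_0 + π_1 + π_2 + π_3 + π_4 + π_5 = 1
Solving the linear system gives exactly π = [10327/75798, 1383/8422, 11843/75798, 4685/25266, 16741/75798, 10385/75798].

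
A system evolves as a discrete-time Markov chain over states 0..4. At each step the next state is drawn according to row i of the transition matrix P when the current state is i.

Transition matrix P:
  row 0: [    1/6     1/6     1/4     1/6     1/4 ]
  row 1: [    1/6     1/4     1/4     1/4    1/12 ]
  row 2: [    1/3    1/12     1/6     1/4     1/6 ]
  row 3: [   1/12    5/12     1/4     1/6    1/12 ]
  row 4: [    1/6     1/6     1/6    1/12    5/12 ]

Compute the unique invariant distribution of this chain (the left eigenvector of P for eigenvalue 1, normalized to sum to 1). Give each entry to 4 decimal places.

Balance equations π_j = Σ_i π_i·P[i][j]:
  π_0 = 1/6·π_0 + 1/6·π_1 + 1/3·π_2 + 1/12·π_3 + 1/6·π_4
  π_1 = 1/6·π_0 + 1/4·π_1 + 1/12·π_2 + 5/12·π_3 + 1/6·π_4
  π_2 = 1/4·π_0 + 1/4·π_1 + 1/6·π_2 + 1/4·π_3 + 1/6·π_4
  π_3 = 1/6·π_0 + 1/4·π_1 + 1/4·π_2 + 1/6·π_3 + 1/12·π_4
  normalize: π_0 + π_1 + π_2 + π_3 + π_4 = 1
Solving the linear system gives exactly π = [29/155, 33/155, 167/775, 144/775, 154/775].

π = [0.1871, 0.2129, 0.2155, 0.1858, 0.1987]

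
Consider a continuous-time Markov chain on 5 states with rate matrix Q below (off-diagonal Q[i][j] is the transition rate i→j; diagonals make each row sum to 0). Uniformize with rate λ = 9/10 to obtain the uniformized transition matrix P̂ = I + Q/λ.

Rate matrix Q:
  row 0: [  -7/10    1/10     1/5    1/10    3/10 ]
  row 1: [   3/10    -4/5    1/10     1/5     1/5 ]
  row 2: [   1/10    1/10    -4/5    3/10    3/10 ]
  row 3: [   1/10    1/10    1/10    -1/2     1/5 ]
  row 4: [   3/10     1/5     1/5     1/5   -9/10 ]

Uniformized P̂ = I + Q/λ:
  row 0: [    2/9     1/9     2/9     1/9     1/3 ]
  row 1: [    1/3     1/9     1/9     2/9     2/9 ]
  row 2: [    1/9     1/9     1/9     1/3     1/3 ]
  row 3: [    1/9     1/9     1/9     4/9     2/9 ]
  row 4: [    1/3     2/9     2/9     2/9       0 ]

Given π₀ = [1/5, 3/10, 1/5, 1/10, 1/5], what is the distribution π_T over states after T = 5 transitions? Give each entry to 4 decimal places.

t=0: π = [0.2000, 0.3000, 0.2000, 0.1000, 0.2000]
t=1: π = [0.2444, 0.1333, 0.1556, 0.2444, 0.2222]
t=2: π = [0.2173, 0.1358, 0.1630, 0.2667, 0.2173]
t=3: π = [0.2137, 0.1353, 0.1594, 0.2754, 0.2162]
t=4: π = [0.2130, 0.1351, 0.1589, 0.2774, 0.2156]
t=5: π = [0.2127, 0.1351, 0.1587, 0.2779, 0.2156]

π = [0.2127, 0.1351, 0.1587, 0.2779, 0.2156]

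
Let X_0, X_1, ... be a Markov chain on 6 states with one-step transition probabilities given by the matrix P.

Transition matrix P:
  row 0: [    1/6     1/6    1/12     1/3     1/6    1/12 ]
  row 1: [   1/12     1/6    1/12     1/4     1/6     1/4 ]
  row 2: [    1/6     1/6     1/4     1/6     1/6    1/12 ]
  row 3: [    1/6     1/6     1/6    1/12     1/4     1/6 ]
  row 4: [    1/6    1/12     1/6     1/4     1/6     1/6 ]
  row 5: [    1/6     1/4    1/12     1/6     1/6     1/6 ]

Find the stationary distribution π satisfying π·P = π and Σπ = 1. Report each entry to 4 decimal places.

Balance equations π_j = Σ_i π_i·P[i][j]:
  π_0 = 1/6·π_0 + 1/12·π_1 + 1/6·π_2 + 1/6·π_3 + 1/6·π_4 + 1/6·π_5
  π_1 = 1/6·π_0 + 1/6·π_1 + 1/6·π_2 + 1/6·π_3 + 1/12·π_4 + 1/4·π_5
  π_2 = 1/12·π_0 + 1/12·π_1 + 1/4·π_2 + 1/6·π_3 + 1/6·π_4 + 1/12·π_5
  π_3 = 1/3·π_0 + 1/4·π_1 + 1/6·π_2 + 1/12·π_3 + 1/4·π_4 + 1/6·π_5
  π_4 = 1/6·π_0 + 1/6·π_1 + 1/6·π_2 + 1/4·π_3 + 1/6·π_4 + 1/6·π_5
  normalize: π_0 + π_1 + π_2 + π_3 + π_4 + π_5 = 1
Solving the linear system gives exactly π = [7397/48356, 1987/12089, 6711/48356, 2468/12089, 4441/24178, 49/314].

π = [0.1530, 0.1644, 0.1388, 0.2042, 0.1837, 0.1561]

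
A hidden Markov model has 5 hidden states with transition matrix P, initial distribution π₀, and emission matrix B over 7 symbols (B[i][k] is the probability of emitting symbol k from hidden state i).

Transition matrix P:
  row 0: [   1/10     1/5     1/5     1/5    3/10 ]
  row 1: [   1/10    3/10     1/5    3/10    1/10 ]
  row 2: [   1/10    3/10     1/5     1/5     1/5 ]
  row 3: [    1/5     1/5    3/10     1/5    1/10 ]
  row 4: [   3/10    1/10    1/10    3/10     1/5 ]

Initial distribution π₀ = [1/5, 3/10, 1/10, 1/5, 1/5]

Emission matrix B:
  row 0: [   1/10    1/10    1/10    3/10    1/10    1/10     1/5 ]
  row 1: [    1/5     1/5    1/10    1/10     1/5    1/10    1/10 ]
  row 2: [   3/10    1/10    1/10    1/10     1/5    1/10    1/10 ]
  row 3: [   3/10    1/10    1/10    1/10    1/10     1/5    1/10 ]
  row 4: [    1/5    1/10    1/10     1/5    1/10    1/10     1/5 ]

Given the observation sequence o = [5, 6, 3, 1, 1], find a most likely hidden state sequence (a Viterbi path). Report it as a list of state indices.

path = [0, 4, 0, 1, 1]

t=0: δ = [2.000e-02, 3.000e-02, 1.000e-02, 4.000e-02, 2.000e-02]  (obs o_0=5)
t=1: δ = [1.600e-03, 9.000e-04, 1.200e-03, 9.000e-04, 1.200e-03]  ψ = [3, 1, 3, 1, 0]  (obs o_1=6)
t=2: δ = [1.080e-04, 3.600e-05, 3.200e-05, 3.600e-05, 9.600e-05]  ψ = [4, 2, 0, 4, 0]  (obs o_2=3)
t=3: δ = [2.880e-06, 4.320e-06, 2.160e-06, 2.880e-06, 3.240e-06]  ψ = [4, 0, 0, 4, 0]  (obs o_3=1)
t=4: δ = [9.720e-08, 2.592e-07, 8.640e-08, 1.296e-07, 8.640e-08]  ψ = [4, 1, 1, 1, 0]  (obs o_4=1)
backtrack: best end state = 1; path = [0, 4, 0, 1, 1]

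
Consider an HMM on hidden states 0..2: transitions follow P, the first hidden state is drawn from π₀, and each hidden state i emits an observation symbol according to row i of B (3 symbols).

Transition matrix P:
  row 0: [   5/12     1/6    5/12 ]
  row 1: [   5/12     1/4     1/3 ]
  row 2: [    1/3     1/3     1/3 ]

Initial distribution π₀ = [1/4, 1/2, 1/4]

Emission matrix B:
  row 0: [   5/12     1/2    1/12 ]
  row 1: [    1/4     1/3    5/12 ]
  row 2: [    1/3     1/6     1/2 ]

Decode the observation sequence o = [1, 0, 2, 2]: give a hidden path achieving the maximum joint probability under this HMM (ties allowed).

t=0: δ = [1.250e-01, 1.667e-01, 4.167e-02]  (obs o_0=1)
t=1: δ = [2.894e-02, 1.042e-02, 1.852e-02]  ψ = [1, 1, 1]  (obs o_1=0)
t=2: δ = [1.005e-03, 2.572e-03, 6.028e-03]  ψ = [0, 2, 0]  (obs o_2=2)
t=3: δ = [1.674e-04, 8.372e-04, 1.005e-03]  ψ = [2, 2, 2]  (obs o_3=2)
backtrack: best end state = 2; path = [1, 0, 2, 2]

path = [1, 0, 2, 2]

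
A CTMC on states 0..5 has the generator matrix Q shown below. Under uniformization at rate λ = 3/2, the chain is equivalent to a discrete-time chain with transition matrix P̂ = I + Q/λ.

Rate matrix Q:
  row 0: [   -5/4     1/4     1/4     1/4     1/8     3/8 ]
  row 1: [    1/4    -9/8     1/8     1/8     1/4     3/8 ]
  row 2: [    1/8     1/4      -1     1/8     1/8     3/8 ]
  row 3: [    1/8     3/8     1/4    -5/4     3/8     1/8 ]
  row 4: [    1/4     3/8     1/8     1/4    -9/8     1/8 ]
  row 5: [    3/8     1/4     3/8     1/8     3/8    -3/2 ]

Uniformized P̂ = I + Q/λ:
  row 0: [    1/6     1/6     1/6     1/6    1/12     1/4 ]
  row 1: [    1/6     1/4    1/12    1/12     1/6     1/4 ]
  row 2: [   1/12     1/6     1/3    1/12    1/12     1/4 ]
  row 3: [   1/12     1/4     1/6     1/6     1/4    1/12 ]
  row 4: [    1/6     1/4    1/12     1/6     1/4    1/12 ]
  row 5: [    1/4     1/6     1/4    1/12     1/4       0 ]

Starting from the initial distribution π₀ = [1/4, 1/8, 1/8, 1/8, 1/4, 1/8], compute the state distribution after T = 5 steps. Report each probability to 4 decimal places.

π = [0.1551, 0.2090, 0.1774, 0.1211, 0.1772, 0.1602]

t=0: π = [0.2500, 0.1250, 0.1250, 0.1250, 0.2500, 0.1250]
t=1: π = [0.1563, 0.2083, 0.1667, 0.1354, 0.1771, 0.1563]
t=2: π = [0.1545, 0.2101, 0.1753, 0.1224, 0.1788, 0.1589]
t=3: π = [0.1551, 0.2093, 0.1767, 0.1213, 0.1775, 0.1601]
t=4: π = [0.1552, 0.2090, 0.1772, 0.1212, 0.1773, 0.1602]
t=5: π = [0.1551, 0.2090, 0.1774, 0.1211, 0.1772, 0.1602]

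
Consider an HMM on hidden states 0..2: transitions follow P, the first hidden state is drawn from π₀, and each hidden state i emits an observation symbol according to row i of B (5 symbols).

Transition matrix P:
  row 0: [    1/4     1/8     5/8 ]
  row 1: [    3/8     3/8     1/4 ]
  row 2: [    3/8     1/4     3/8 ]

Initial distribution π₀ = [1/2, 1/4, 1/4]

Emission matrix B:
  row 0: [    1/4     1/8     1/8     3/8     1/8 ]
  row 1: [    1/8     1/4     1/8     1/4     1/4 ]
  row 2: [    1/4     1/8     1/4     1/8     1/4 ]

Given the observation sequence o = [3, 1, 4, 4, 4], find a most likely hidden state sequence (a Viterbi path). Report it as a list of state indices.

path = [0, 2, 2, 2, 2]

t=0: δ = [1.875e-01, 6.250e-02, 3.125e-02]  (obs o_0=3)
t=1: δ = [5.859e-03, 5.859e-03, 1.465e-02]  ψ = [0, 0, 0]  (obs o_1=1)
t=2: δ = [6.866e-04, 9.155e-04, 1.373e-03]  ψ = [2, 2, 2]  (obs o_2=4)
t=3: δ = [6.437e-05, 8.583e-05, 1.287e-04]  ψ = [2, 1, 2]  (obs o_3=4)
t=4: δ = [6.035e-06, 8.047e-06, 1.207e-05]  ψ = [2, 1, 2]  (obs o_4=4)
backtrack: best end state = 2; path = [0, 2, 2, 2, 2]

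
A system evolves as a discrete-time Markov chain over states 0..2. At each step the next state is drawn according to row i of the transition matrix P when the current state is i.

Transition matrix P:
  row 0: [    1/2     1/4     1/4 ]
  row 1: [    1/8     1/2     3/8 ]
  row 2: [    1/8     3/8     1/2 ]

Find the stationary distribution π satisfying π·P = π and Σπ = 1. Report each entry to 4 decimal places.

Balance equations π_j = Σ_i π_i·P[i][j]:
  π_0 = 1/2·π_0 + 1/8·π_1 + 1/8·π_2
  π_1 = 1/4·π_0 + 1/2·π_1 + 3/8·π_2
  normalize: π_0 + π_1 + π_2 = 1
Solving the linear system gives exactly π = [1/5, 2/5, 2/5].

π = [0.2000, 0.4000, 0.4000]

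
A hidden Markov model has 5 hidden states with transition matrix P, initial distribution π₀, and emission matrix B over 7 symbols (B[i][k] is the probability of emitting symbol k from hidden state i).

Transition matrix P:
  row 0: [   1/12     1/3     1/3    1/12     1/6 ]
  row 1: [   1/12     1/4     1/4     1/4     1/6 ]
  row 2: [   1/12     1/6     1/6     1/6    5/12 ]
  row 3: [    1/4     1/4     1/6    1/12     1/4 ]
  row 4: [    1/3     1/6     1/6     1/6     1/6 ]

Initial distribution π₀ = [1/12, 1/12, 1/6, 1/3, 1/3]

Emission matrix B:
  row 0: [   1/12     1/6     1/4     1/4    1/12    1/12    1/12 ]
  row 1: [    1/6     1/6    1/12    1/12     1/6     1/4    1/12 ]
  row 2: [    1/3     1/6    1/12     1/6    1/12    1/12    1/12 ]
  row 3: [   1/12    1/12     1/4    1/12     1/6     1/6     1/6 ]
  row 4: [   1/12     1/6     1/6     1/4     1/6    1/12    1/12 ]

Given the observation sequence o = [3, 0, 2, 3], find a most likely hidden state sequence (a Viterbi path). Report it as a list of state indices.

path = [4, 2, 4, 0]

t=0: δ = [2.083e-02, 6.944e-03, 2.778e-02, 2.778e-02, 8.333e-02]  (obs o_0=3)
t=1: δ = [2.315e-03, 2.315e-03, 4.630e-03, 1.157e-03, 1.157e-03]  ψ = [4, 4, 4, 4, 4]  (obs o_1=0)
t=2: δ = [9.645e-05, 6.430e-05, 6.430e-05, 1.929e-04, 3.215e-04]  ψ = [2, 0, 0, 2, 2]  (obs o_2=2)
t=3: δ = [2.679e-05, 4.465e-06, 8.931e-06, 4.465e-06, 1.340e-05]  ψ = [4, 4, 4, 4, 4]  (obs o_3=3)
backtrack: best end state = 0; path = [4, 2, 4, 0]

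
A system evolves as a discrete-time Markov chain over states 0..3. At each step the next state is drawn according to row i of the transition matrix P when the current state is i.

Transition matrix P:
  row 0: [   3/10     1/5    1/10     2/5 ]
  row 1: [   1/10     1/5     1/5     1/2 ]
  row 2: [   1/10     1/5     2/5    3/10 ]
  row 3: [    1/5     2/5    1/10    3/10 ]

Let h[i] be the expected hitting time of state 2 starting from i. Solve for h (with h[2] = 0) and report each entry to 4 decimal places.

First-step conditioning: h[2] = 0; for i ≠ 2, h[i] = 1 + Σ_k P[i][k]·h[k].
  h[0] = 1 + 3/10·h[0] + 1/5·h[1] + 2/5·h[3]
  h[1] = 1 + 1/10·h[0] + 1/5·h[1] + 1/2·h[3]
  h[3] = 1 + 1/5·h[0] + 2/5·h[1] + 3/10·h[3]
Solving the 3×3 linear system over states ≠ 2 gives exactly h = [180/23, 485/69, 0, 530/69] (h[2] = 0 is the target).

h = [7.8261, 7.0290, 0.0000, 7.6812]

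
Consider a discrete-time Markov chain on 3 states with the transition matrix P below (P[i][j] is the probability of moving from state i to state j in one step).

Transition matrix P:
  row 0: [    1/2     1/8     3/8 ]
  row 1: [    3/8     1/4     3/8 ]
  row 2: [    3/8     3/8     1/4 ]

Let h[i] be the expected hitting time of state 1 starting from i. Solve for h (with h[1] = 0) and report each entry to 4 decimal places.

h = [4.8000, 0.0000, 3.7333]

First-step conditioning: h[1] = 0; for i ≠ 1, h[i] = 1 + Σ_k P[i][k]·h[k].
  h[0] = 1 + 1/2·h[0] + 3/8·h[2]
  h[2] = 1 + 3/8·h[0] + 1/4·h[2]
Solving the 2×2 linear system over states ≠ 1 gives exactly h = [24/5, 0, 56/15] (h[1] = 0 is the target).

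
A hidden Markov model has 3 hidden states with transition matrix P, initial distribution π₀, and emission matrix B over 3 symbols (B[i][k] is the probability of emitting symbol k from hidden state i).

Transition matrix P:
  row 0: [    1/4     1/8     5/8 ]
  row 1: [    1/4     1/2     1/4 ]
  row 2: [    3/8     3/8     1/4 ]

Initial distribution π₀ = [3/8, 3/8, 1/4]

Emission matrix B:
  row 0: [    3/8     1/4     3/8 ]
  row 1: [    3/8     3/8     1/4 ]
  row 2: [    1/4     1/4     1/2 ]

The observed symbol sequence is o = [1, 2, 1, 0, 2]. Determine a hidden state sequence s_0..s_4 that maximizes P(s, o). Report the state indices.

t=0: δ = [9.375e-02, 1.406e-01, 6.250e-02]  (obs o_0=1)
t=1: δ = [1.318e-02, 1.758e-02, 2.930e-02]  ψ = [1, 1, 0]  (obs o_1=2)
t=2: δ = [2.747e-03, 4.120e-03, 2.060e-03]  ψ = [2, 2, 0]  (obs o_2=1)
t=3: δ = [3.862e-04, 7.725e-04, 4.292e-04]  ψ = [1, 1, 0]  (obs o_3=0)
t=4: δ = [7.242e-05, 9.656e-05, 1.207e-04]  ψ = [1, 1, 0]  (obs o_4=2)
backtrack: best end state = 2; path = [0, 2, 1, 0, 2]

path = [0, 2, 1, 0, 2]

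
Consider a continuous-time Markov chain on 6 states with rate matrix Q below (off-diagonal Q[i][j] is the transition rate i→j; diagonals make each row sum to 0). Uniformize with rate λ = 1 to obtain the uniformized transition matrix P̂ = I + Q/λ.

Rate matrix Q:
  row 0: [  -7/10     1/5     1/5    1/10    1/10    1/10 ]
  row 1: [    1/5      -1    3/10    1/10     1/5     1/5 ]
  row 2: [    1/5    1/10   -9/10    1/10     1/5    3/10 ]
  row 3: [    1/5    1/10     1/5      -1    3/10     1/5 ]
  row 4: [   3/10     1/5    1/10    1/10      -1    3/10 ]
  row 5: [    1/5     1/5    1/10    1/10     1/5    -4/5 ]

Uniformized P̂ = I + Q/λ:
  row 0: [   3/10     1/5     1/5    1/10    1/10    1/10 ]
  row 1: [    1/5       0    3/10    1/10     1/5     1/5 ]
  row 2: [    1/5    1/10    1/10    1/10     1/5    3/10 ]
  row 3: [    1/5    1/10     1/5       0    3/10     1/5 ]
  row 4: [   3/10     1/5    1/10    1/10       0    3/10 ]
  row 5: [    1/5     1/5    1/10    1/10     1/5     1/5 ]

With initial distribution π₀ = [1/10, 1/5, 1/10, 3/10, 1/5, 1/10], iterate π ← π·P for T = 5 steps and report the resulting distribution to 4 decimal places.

π = [0.2394, 0.1456, 0.1621, 0.0909, 0.1543, 0.2077]

t=0: π = [0.1000, 0.2000, 0.1000, 0.3000, 0.2000, 0.1000]
t=1: π = [0.2300, 0.1200, 0.1800, 0.0700, 0.1800, 0.2200]
t=2: π = [0.2410, 0.1510, 0.1540, 0.0930, 0.1480, 0.2130]
t=3: π = [0.2389, 0.1451, 0.1636, 0.0907, 0.1556, 0.2061]
t=4: π = [0.2395, 0.1456, 0.1620, 0.0909, 0.1541, 0.2080]
t=5: π = [0.2394, 0.1456, 0.1621, 0.0909, 0.1543, 0.2077]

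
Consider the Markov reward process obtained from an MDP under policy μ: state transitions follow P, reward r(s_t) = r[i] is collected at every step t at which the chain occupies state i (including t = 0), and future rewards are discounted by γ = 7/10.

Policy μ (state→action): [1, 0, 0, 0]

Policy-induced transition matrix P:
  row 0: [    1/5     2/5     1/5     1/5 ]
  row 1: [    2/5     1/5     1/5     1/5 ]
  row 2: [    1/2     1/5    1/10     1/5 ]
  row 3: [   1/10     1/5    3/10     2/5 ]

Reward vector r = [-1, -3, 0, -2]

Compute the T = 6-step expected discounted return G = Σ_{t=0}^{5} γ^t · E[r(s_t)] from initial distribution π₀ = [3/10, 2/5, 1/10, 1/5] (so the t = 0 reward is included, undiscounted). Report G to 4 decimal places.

G = -4.9225

t=0: π = [0.3000, 0.4000, 0.1000, 0.2000], E[r] = -1.9000, γ^t·E[r] = -1.900000, running G = -1.900000
t=1: π = [0.2900, 0.2600, 0.2100, 0.2400], E[r] = -1.5500, γ^t·E[r] = -1.085000, running G = -2.985000
t=2: π = [0.2910, 0.2580, 0.2030, 0.2480], E[r] = -1.5610, γ^t·E[r] = -0.764890, running G = -3.749890
t=3: π = [0.2877, 0.2582, 0.2045, 0.2496], E[r] = -1.5615, γ^t·E[r] = -0.535595, running G = -4.285485
t=4: π = [0.2880, 0.2575, 0.2045, 0.2499], E[r] = -1.5605, γ^t·E[r] = -0.374674, running G = -4.660158
t=5: π = [0.2879, 0.2576, 0.2045, 0.2500], E[r] = -1.5607, γ^t·E[r] = -0.262299, running G = -4.922457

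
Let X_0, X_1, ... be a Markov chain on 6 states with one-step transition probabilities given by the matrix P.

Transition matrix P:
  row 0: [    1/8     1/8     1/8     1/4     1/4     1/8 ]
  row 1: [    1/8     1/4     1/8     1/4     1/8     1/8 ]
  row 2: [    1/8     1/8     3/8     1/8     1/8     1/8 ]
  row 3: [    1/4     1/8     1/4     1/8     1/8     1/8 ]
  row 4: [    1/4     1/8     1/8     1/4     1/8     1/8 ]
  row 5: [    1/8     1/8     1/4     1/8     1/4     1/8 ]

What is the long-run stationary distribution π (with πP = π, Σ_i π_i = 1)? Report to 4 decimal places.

Balance equations π_j = Σ_i π_i·P[i][j]:
  π_0 = 1/8·π_0 + 1/8·π_1 + 1/8·π_2 + 1/4·π_3 + 1/4·π_4 + 1/8·π_5
  π_1 = 1/8·π_0 + 1/4·π_1 + 1/8·π_2 + 1/8·π_3 + 1/8·π_4 + 1/8·π_5
  π_2 = 1/8·π_0 + 1/8·π_1 + 3/8·π_2 + 1/4·π_3 + 1/8·π_4 + 1/4·π_5
  π_3 = 1/4·π_0 + 1/4·π_1 + 1/8·π_2 + 1/8·π_3 + 1/4·π_4 + 1/8·π_5
  π_4 = 1/4·π_0 + 1/8·π_1 + 1/8·π_2 + 1/8·π_3 + 1/8·π_4 + 1/4·π_5
  normalize: π_0 + π_1 + π_2 + π_3 + π_4 + π_5 = 1
Solving the linear system gives exactly π = [4663/27720, 1/7, 12/55, 81/440, 4481/27720, 1/8].

π = [0.1682, 0.1429, 0.2182, 0.1841, 0.1617, 0.1250]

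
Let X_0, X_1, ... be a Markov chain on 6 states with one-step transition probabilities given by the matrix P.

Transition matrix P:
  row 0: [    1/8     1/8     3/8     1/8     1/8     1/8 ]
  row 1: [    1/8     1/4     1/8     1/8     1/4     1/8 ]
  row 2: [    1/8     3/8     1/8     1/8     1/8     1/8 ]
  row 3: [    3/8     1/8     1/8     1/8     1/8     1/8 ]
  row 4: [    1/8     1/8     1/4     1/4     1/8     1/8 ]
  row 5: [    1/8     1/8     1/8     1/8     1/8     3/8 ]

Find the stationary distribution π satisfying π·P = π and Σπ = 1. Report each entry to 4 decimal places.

π = [0.1609, 0.1954, 0.1839, 0.1437, 0.1494, 0.1667]

Balance equations π_j = Σ_i π_i·P[i][j]:
  π_0 = 1/8·π_0 + 1/8·π_1 + 1/8·π_2 + 3/8·π_3 + 1/8·π_4 + 1/8·π_5
  π_1 = 1/8·π_0 + 1/4·π_1 + 3/8·π_2 + 1/8·π_3 + 1/8·π_4 + 1/8·π_5
  π_2 = 3/8·π_0 + 1/8·π_1 + 1/8·π_2 + 1/8·π_3 + 1/4·π_4 + 1/8·π_5
  π_3 = 1/8·π_0 + 1/8·π_1 + 1/8·π_2 + 1/8·π_3 + 1/4·π_4 + 1/8·π_5
  π_4 = 1/8·π_0 + 1/4·π_1 + 1/8·π_2 + 1/8·π_3 + 1/8·π_4 + 1/8·π_5
  normalize: π_0 + π_1 + π_2 + π_3 + π_4 + π_5 = 1
Solving the linear system gives exactly π = [14/87, 17/87, 16/87, 25/174, 13/87, 1/6].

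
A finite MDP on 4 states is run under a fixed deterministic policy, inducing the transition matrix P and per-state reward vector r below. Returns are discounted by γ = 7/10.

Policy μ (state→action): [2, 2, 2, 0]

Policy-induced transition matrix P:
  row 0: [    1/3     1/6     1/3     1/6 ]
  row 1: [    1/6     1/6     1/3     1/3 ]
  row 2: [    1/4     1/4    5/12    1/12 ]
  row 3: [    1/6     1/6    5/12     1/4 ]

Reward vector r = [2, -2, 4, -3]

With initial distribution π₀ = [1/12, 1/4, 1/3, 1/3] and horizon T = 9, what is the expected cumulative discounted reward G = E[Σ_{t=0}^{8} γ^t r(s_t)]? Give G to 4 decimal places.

t=0: π = [0.0833, 0.2500, 0.3333, 0.3333], E[r] = 0.0000, γ^t·E[r] = 0.000000, running G = 0.000000
t=1: π = [0.2083, 0.1944, 0.3889, 0.2083], E[r] = 0.9583, γ^t·E[r] = 0.670833, running G = 0.670833
t=2: π = [0.2338, 0.1991, 0.3831, 0.1840], E[r] = 1.0498, γ^t·E[r] = 0.514387, running G = 1.185220
t=3: π = [0.2376, 0.1986, 0.3806, 0.1833], E[r] = 1.0505, γ^t·E[r] = 0.360335, running G = 1.545555
t=4: π = [0.2380, 0.1984, 0.3803, 0.1833], E[r] = 1.0505, γ^t·E[r] = 0.252227, running G = 1.797782
t=5: π = [0.2380, 0.1984, 0.3803, 0.1833], E[r] = 1.0506, γ^t·E[r] = 0.176574, running G = 1.974356
t=6: π = [0.2380, 0.1984, 0.3803, 0.1833], E[r] = 1.0506, γ^t·E[r] = 0.123604, running G = 2.097960
t=7: π = [0.2380, 0.1984, 0.3803, 0.1833], E[r] = 1.0506, γ^t·E[r] = 0.086523, running G = 2.184482
t=8: π = [0.2380, 0.1984, 0.3803, 0.1833], E[r] = 1.0506, γ^t·E[r] = 0.060566, running G = 2.245048

G = 2.2450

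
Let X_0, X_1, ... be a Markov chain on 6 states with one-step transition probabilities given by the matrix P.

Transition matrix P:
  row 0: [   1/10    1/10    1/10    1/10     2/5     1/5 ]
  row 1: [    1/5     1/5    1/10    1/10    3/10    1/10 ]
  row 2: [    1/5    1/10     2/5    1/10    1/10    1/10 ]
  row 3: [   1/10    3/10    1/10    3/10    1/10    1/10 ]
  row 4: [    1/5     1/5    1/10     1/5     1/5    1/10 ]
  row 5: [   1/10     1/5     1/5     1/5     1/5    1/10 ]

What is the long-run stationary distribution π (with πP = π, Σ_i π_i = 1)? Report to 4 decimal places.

π = [0.1562, 0.1851, 0.1594, 0.1666, 0.2171, 0.1156]

Balance equations π_j = Σ_i π_i·P[i][j]:
  π_0 = 1/10·π_0 + 1/5·π_1 + 1/5·π_2 + 1/10·π_3 + 1/5·π_4 + 1/10·π_5
  π_1 = 1/10·π_0 + 1/5·π_1 + 1/10·π_2 + 3/10·π_3 + 1/5·π_4 + 1/5·π_5
  π_2 = 1/10·π_0 + 1/10·π_1 + 2/5·π_2 + 1/10·π_3 + 1/10·π_4 + 1/5·π_5
  π_3 = 1/10·π_0 + 1/10·π_1 + 1/10·π_2 + 3/10·π_3 + 1/5·π_4 + 1/5·π_5
  π_4 = 2/5·π_0 + 3/10·π_1 + 1/10·π_2 + 1/10·π_3 + 1/5·π_4 + 1/5·π_5
  normalize: π_0 + π_1 + π_2 + π_3 + π_4 + π_5 = 1
Solving the linear system gives exactly π = [5471/35034, 6485/35034, 11167/70068, 3891/23356, 15215/70068, 8101/70068].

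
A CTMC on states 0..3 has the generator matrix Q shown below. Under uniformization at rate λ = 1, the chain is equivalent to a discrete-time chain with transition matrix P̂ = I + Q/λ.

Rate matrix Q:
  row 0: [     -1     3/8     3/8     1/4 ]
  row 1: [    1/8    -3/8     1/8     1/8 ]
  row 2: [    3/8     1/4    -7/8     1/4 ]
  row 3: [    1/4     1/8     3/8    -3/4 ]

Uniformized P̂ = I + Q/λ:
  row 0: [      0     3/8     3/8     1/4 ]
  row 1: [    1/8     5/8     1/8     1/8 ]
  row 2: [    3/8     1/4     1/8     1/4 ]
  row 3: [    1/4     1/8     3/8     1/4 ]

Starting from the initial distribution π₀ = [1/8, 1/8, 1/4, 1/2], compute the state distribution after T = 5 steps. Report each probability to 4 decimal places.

π = [0.1833, 0.3934, 0.2219, 0.2014]

t=0: π = [0.1250, 0.1250, 0.2500, 0.5000]
t=1: π = [0.2344, 0.2500, 0.2813, 0.2344]
t=2: π = [0.1953, 0.3438, 0.2422, 0.2188]
t=3: π = [0.1885, 0.3760, 0.2285, 0.2070]
t=4: π = [0.1844, 0.3887, 0.2239, 0.2030]
t=5: π = [0.1833, 0.3934, 0.2219, 0.2014]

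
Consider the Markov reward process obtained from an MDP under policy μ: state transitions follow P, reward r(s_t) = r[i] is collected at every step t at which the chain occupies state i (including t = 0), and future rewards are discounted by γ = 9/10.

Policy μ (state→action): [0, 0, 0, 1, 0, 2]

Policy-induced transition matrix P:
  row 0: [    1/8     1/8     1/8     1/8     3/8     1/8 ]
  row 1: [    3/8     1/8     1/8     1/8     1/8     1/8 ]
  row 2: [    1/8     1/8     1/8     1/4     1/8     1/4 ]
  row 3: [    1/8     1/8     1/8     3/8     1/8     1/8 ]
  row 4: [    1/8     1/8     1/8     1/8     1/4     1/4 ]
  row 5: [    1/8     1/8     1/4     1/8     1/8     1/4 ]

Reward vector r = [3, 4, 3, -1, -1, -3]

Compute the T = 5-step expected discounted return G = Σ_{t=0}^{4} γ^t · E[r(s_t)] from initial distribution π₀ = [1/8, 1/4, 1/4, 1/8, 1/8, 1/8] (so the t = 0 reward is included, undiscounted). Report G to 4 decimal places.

t=0: π = [0.1250, 0.2500, 0.2500, 0.1250, 0.1250, 0.1250], E[r] = 1.5000, γ^t·E[r] = 1.500000, running G = 1.500000
t=1: π = [0.1875, 0.1250, 0.1406, 0.1875, 0.1719, 0.1875], E[r] = 0.5625, γ^t·E[r] = 0.506250, running G = 2.006250
t=2: π = [0.1563, 0.1250, 0.1484, 0.1895, 0.1934, 0.1875], E[r] = 0.4688, γ^t·E[r] = 0.379688, running G = 2.385938
t=3: π = [0.1563, 0.1250, 0.1484, 0.1909, 0.1882, 0.1912], E[r] = 0.4614, γ^t·E[r] = 0.336379, running G = 2.722317
t=4: π = [0.1563, 0.1250, 0.1489, 0.1913, 0.1876, 0.1910], E[r] = 0.4636, γ^t·E[r] = 0.304183, running G = 3.026500

G = 3.0265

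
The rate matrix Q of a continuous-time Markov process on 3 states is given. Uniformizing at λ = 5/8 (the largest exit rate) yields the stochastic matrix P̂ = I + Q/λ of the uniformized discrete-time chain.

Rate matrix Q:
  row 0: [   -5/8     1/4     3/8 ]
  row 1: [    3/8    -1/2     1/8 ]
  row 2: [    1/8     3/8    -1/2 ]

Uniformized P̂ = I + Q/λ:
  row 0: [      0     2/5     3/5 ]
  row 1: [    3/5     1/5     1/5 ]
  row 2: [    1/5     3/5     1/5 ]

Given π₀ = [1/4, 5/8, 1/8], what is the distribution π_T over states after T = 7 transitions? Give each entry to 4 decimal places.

π = [0.2950, 0.3863, 0.3187]

t=0: π = [0.2500, 0.6250, 0.1250]
t=1: π = [0.4000, 0.3000, 0.3000]
t=2: π = [0.2400, 0.4000, 0.3600]
t=3: π = [0.3120, 0.3920, 0.2960]
t=4: π = [0.2944, 0.3808, 0.3248]
t=5: π = [0.2934, 0.3888, 0.3178]
t=6: π = [0.2968, 0.3858, 0.3174]
t=7: π = [0.2950, 0.3863, 0.3187]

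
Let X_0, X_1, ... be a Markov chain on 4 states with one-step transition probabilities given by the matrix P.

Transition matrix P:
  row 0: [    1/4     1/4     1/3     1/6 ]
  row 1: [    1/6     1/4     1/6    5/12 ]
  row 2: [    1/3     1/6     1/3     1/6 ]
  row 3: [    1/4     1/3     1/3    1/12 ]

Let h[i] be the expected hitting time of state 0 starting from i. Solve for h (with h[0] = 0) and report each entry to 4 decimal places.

h = [0.0000, 4.3304, 3.5739, 3.9652]

First-step conditioning: h[0] = 0; for i ≠ 0, h[i] = 1 + Σ_k P[i][k]·h[k].
  h[1] = 1 + 1/4·h[1] + 1/6·h[2] + 5/12·h[3]
  h[2] = 1 + 1/6·h[1] + 1/3·h[2] + 1/6·h[3]
  h[3] = 1 + 1/3·h[1] + 1/3·h[2] + 1/12·h[3]
Solving the 3×3 linear system over states ≠ 0 gives exactly h = [0, 498/115, 411/115, 456/115] (h[0] = 0 is the target).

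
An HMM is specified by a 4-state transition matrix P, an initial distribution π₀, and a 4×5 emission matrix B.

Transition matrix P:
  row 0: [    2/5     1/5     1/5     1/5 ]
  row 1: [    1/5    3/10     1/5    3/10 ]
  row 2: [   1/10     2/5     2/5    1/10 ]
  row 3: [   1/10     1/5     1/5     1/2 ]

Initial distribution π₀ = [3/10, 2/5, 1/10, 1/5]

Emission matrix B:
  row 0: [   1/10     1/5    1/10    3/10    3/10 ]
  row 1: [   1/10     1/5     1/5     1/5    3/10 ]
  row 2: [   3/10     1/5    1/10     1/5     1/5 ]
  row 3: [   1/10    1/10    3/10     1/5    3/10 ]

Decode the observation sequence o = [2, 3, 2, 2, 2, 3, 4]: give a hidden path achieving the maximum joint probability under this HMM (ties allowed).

t=0: δ = [3.000e-02, 8.000e-02, 1.000e-02, 6.000e-02]  (obs o_0=2)
t=1: δ = [4.800e-03, 4.800e-03, 3.200e-03, 6.000e-03]  ψ = [1, 1, 1, 3]  (obs o_1=3)
t=2: δ = [1.920e-04, 2.880e-04, 1.280e-04, 9.000e-04]  ψ = [0, 1, 2, 3]  (obs o_2=2)
t=3: δ = [9.000e-06, 3.600e-05, 1.800e-05, 1.350e-04]  ψ = [3, 3, 3, 3]  (obs o_3=2)
t=4: δ = [1.350e-06, 5.400e-06, 2.700e-06, 2.025e-05]  ψ = [3, 3, 3, 3]  (obs o_4=2)
t=5: δ = [6.075e-07, 8.100e-07, 8.100e-07, 2.025e-06]  ψ = [3, 3, 3, 3]  (obs o_5=3)
t=6: δ = [7.290e-08, 1.215e-07, 8.100e-08, 3.038e-07]  ψ = [0, 3, 3, 3]  (obs o_6=4)
backtrack: best end state = 3; path = [3, 3, 3, 3, 3, 3, 3]

path = [3, 3, 3, 3, 3, 3, 3]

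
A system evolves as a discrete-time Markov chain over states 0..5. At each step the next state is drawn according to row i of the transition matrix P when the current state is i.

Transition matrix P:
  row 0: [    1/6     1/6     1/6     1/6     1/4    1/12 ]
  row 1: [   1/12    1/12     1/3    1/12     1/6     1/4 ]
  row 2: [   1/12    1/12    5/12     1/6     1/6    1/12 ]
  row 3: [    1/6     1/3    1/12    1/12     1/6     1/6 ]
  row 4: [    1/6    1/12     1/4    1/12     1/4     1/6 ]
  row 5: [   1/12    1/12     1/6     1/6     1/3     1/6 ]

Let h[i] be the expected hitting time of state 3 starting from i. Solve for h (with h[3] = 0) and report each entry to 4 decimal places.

h = [7.2064, 7.7013, 7.0903, 0.0000, 7.7564, 7.2114]

First-step conditioning: h[3] = 0; for i ≠ 3, h[i] = 1 + Σ_k P[i][k]·h[k].
  h[0] = 1 + 1/6·h[0] + 1/6·h[1] + 1/6·h[2] + 1/4·h[4] + 1/12·h[5]
  h[1] = 1 + 1/12·h[0] + 1/12·h[1] + 1/3·h[2] + 1/6·h[4] + 1/4·h[5]
  h[2] = 1 + 1/12·h[0] + 1/12·h[1] + 5/12·h[2] + 1/6·h[4] + 1/12·h[5]
  h[4] = 1 + 1/6·h[0] + 1/12·h[1] + 1/4·h[2] + 1/4·h[4] + 1/6·h[5]
  h[5] = 1 + 1/12·h[0] + 1/12·h[1] + 1/6·h[2] + 1/3·h[4] + 1/6·h[5]
Solving the 5×5 linear system over states ≠ 3 gives exactly h = [9044/1255, 67656/8785, 62288/8785, 0, 13628/1757, 63352/8785] (h[3] = 0 is the target).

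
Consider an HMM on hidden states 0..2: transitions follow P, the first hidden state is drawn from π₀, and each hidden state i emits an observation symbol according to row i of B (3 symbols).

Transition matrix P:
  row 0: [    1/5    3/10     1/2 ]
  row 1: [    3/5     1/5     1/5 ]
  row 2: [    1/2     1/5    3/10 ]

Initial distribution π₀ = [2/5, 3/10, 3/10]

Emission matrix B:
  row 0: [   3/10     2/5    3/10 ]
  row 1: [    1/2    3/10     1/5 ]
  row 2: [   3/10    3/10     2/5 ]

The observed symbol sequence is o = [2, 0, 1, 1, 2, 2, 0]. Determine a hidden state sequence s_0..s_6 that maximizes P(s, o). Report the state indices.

path = [0, 1, 0, 2, 0, 2, 0]

t=0: δ = [1.200e-01, 6.000e-02, 1.200e-01]  (obs o_0=2)
t=1: δ = [1.800e-02, 1.800e-02, 1.800e-02]  ψ = [2, 0, 0]  (obs o_1=0)
t=2: δ = [4.320e-03, 1.620e-03, 2.700e-03]  ψ = [1, 0, 0]  (obs o_2=1)
t=3: δ = [5.400e-04, 3.888e-04, 6.480e-04]  ψ = [2, 0, 0]  (obs o_3=1)
t=4: δ = [9.720e-05, 3.240e-05, 1.080e-04]  ψ = [2, 0, 0]  (obs o_4=2)
t=5: δ = [1.620e-05, 5.832e-06, 1.944e-05]  ψ = [2, 0, 0]  (obs o_5=2)
t=6: δ = [2.916e-06, 2.430e-06, 2.430e-06]  ψ = [2, 0, 0]  (obs o_6=0)
backtrack: best end state = 0; path = [0, 1, 0, 2, 0, 2, 0]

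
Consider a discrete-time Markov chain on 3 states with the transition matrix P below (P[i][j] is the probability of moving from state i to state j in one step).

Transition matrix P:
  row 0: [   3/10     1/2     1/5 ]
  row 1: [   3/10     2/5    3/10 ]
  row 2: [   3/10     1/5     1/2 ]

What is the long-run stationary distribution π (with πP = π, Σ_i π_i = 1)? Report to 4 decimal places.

Balance equations π_j = Σ_i π_i·P[i][j]:
  π_0 = 3/10·π_0 + 3/10·π_1 + 3/10·π_2
  π_1 = 1/2·π_0 + 2/5·π_1 + 1/5·π_2
  normalize: π_0 + π_1 + π_2 = 1
Solving the linear system gives exactly π = [3/10, 29/80, 27/80].

π = [0.3000, 0.3625, 0.3375]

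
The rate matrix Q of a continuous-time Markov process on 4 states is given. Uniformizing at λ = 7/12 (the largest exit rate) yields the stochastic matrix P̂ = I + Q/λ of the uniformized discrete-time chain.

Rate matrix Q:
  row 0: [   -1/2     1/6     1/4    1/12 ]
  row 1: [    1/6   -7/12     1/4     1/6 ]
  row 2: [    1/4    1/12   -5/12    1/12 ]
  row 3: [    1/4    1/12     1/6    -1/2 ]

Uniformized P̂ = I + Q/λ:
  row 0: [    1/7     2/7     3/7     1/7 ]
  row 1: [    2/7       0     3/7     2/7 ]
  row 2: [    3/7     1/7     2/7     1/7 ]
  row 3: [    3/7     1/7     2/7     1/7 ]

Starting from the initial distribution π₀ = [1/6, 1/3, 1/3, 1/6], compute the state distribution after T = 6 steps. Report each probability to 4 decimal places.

t=0: π = [0.1667, 0.3333, 0.3333, 0.1667]
t=1: π = [0.3333, 0.1190, 0.3571, 0.1905]
t=2: π = [0.3163, 0.1735, 0.3503, 0.1599]
t=3: π = [0.3134, 0.1633, 0.3557, 0.1676]
t=4: π = [0.3157, 0.1643, 0.3538, 0.1662]
t=5: π = [0.3149, 0.1645, 0.3543, 0.1663]
t=6: π = [0.3151, 0.1643, 0.3542, 0.1664]

π = [0.3151, 0.1643, 0.3542, 0.1664]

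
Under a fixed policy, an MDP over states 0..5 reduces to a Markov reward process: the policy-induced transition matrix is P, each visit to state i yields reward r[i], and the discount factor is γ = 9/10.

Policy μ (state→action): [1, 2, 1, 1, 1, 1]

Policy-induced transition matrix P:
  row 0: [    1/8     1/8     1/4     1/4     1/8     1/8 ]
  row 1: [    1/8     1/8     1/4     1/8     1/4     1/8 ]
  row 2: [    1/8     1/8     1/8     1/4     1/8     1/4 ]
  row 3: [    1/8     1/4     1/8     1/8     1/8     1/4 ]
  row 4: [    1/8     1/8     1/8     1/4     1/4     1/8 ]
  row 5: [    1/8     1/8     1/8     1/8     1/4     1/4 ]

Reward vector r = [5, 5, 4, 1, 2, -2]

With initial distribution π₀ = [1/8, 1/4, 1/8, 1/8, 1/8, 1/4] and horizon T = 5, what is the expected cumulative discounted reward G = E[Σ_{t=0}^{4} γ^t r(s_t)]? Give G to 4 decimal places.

G = 9.0378

t=0: π = [0.1250, 0.2500, 0.1250, 0.1250, 0.1250, 0.2500], E[r] = 2.2500, γ^t·E[r] = 2.250000, running G = 2.250000
t=1: π = [0.1250, 0.1406, 0.1719, 0.1719, 0.2031, 0.1875], E[r] = 2.2188, γ^t·E[r] = 1.996875, running G = 4.246875
t=2: π = [0.1250, 0.1465, 0.1582, 0.1875, 0.1914, 0.1914], E[r] = 2.1777, γ^t·E[r] = 1.763965, running G = 6.010840
t=3: π = [0.1250, 0.1484, 0.1589, 0.1843, 0.1912, 0.1921], E[r] = 2.1853, γ^t·E[r] = 1.593086, running G = 7.603926
t=4: π = [0.1250, 0.1480, 0.1592, 0.1844, 0.1915, 0.1919], E[r] = 2.1854, γ^t·E[r] = 1.433837, running G = 9.037763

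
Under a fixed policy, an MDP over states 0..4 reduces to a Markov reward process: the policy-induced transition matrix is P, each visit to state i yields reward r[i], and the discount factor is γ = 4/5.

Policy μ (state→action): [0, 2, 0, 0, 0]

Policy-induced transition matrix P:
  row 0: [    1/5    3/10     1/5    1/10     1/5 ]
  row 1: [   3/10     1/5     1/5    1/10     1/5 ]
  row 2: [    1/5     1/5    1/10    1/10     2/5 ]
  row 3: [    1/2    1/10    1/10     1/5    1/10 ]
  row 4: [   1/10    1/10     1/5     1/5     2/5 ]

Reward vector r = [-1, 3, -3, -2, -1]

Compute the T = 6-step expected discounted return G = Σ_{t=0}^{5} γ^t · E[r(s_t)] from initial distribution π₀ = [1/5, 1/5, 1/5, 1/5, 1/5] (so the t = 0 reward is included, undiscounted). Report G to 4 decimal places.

G = -2.8014

t=0: π = [0.2000, 0.2000, 0.2000, 0.2000, 0.2000], E[r] = -0.8000, γ^t·E[r] = -0.800000, running G = -0.800000
t=1: π = [0.2600, 0.1800, 0.1600, 0.1400, 0.2600], E[r] = -0.7400, γ^t·E[r] = -0.592000, running G = -1.392000
t=2: π = [0.2340, 0.1860, 0.1700, 0.1400, 0.2700], E[r] = -0.7360, γ^t·E[r] = -0.471040, running G = -1.863040
t=3: π = [0.2336, 0.1824, 0.1690, 0.1410, 0.2740], E[r] = -0.7494, γ^t·E[r] = -0.383693, running G = -2.246733
t=4: π = [0.2331, 0.1819, 0.1690, 0.1415, 0.2745], E[r] = -0.7521, γ^t·E[r] = -0.308044, running G = -2.554777
t=5: π = [0.2332, 0.1817, 0.1690, 0.1416, 0.2746], E[r] = -0.7526, γ^t·E[r] = -0.246626, running G = -2.801403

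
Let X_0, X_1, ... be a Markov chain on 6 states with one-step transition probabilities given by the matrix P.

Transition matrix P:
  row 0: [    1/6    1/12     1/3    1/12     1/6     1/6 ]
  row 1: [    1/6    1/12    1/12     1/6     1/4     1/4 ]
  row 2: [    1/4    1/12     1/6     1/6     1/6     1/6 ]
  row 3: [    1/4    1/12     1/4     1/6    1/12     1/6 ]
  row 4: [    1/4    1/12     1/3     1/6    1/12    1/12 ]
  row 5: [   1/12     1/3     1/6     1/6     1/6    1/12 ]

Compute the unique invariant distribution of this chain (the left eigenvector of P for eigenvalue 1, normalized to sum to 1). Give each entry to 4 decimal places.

π = [0.1981, 0.1212, 0.2274, 0.1502, 0.1516, 0.1515]

Balance equations π_j = Σ_i π_i·P[i][j]:
  π_0 = 1/6·π_0 + 1/6·π_1 + 1/4·π_2 + 1/4·π_3 + 1/4·π_4 + 1/12·π_5
  π_1 = 1/12·π_0 + 1/12·π_1 + 1/12·π_2 + 1/12·π_3 + 1/12·π_4 + 1/3·π_5
  π_2 = 1/3·π_0 + 1/12·π_1 + 1/6·π_2 + 1/4·π_3 + 1/3·π_4 + 1/6·π_5
  π_3 = 1/12·π_0 + 1/6·π_1 + 1/6·π_2 + 1/6·π_3 + 1/6·π_4 + 1/6·π_5
  π_4 = 1/6·π_0 + 1/4·π_1 + 1/6·π_2 + 1/12·π_3 + 1/12·π_4 + 1/6·π_5
  normalize: π_0 + π_1 + π_2 + π_3 + π_4 + π_5 = 1
Solving the linear system gives exactly π = [20522/103575, 37663/310725, 314/1381, 46657/310725, 15704/103575, 47077/310725].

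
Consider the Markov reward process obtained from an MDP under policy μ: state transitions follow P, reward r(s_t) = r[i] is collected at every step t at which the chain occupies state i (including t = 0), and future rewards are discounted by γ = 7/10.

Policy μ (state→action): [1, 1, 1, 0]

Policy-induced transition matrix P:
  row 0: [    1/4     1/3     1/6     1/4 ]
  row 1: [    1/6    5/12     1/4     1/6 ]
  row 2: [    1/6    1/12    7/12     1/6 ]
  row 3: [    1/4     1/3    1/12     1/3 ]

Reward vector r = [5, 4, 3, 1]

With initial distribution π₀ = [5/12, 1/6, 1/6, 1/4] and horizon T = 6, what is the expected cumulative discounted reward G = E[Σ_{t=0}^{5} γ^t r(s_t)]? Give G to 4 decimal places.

G = 9.8248

t=0: π = [0.4167, 0.1667, 0.1667, 0.2500], E[r] = 3.5000, γ^t·E[r] = 3.500000, running G = 3.500000
t=1: π = [0.2222, 0.3056, 0.2292, 0.2431], E[r] = 3.2639, γ^t·E[r] = 2.284722, running G = 5.784722
t=2: π = [0.2054, 0.3015, 0.2674, 0.2257], E[r] = 3.2610, γ^t·E[r] = 1.597888, running G = 7.382610
t=3: π = [0.2026, 0.2916, 0.2844, 0.2214], E[r] = 3.2540, γ^t·E[r] = 1.116123, running G = 8.498733
t=4: π = [0.2020, 0.2865, 0.2910, 0.2204], E[r] = 3.2496, γ^t·E[r] = 0.780238, running G = 9.278971
t=5: π = [0.2019, 0.2845, 0.2934, 0.2202], E[r] = 3.2477, γ^t·E[r] = 0.545844, running G = 9.824815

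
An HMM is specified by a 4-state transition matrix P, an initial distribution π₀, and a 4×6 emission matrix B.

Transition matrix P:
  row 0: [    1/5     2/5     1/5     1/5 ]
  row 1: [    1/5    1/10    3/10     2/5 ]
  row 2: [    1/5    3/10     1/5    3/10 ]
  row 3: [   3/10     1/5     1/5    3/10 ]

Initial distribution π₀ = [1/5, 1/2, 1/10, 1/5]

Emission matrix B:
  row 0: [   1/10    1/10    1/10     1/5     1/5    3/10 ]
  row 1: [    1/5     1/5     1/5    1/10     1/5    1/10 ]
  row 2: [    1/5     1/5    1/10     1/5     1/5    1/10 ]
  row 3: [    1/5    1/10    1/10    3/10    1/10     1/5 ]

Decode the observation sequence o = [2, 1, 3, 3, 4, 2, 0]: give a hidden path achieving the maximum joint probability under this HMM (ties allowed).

path = [1, 2, 3, 3, 0, 1, 3]

t=0: δ = [2.000e-02, 1.000e-01, 1.000e-02, 2.000e-02]  (obs o_0=2)
t=1: δ = [2.000e-03, 2.000e-03, 6.000e-03, 4.000e-03]  ψ = [1, 1, 1, 1]  (obs o_1=1)
t=2: δ = [2.400e-04, 1.800e-04, 2.400e-04, 5.400e-04]  ψ = [2, 2, 2, 2]  (obs o_2=3)
t=3: δ = [3.240e-05, 1.080e-05, 2.160e-05, 4.860e-05]  ψ = [3, 3, 3, 3]  (obs o_3=3)
t=4: δ = [2.916e-06, 2.592e-06, 1.944e-06, 1.458e-06]  ψ = [3, 0, 3, 3]  (obs o_4=4)
t=5: δ = [5.832e-08, 2.333e-07, 7.776e-08, 1.037e-07]  ψ = [0, 0, 1, 1]  (obs o_5=2)
t=6: δ = [4.666e-09, 4.666e-09, 1.400e-08, 1.866e-08]  ψ = [1, 0, 1, 1]  (obs o_6=0)
backtrack: best end state = 3; path = [1, 2, 3, 3, 0, 1, 3]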